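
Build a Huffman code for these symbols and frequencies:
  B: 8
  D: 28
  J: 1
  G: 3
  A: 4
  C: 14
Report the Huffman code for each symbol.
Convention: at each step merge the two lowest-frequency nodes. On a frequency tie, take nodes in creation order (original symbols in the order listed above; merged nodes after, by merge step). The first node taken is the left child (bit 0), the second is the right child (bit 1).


Huffman tree construction:
Step 1: Merge J(1) + G(3) = 4
Step 2: Merge A(4) + (J+G)(4) = 8
Step 3: Merge B(8) + (A+(J+G))(8) = 16
Step 4: Merge C(14) + (B+(A+(J+G)))(16) = 30
Step 5: Merge D(28) + (C+(B+(A+(J+G))))(30) = 58
Read each symbol's code off the tree from the root (left child = 0, right child = 1).

Codes:
  B: 110 (length 3)
  D: 0 (length 1)
  J: 11110 (length 5)
  G: 11111 (length 5)
  A: 1110 (length 4)
  C: 10 (length 2)
Average code length: 116/58 = 2.0000 bits/symbol


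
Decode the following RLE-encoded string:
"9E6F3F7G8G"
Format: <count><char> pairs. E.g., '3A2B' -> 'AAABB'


Expanding each <count><char> pair:
  9E -> 'EEEEEEEEE'
  6F -> 'FFFFFF'
  3F -> 'FFF'
  7G -> 'GGGGGGG'
  8G -> 'GGGGGGGG'

Decoded = EEEEEEEEEFFFFFFFFFGGGGGGGGGGGGGGG


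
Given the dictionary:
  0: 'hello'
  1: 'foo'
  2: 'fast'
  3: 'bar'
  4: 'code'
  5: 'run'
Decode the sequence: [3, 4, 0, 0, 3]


Look up each index in the dictionary:
  3 -> 'bar'
  4 -> 'code'
  0 -> 'hello'
  0 -> 'hello'
  3 -> 'bar'

Decoded: "bar code hello hello bar"


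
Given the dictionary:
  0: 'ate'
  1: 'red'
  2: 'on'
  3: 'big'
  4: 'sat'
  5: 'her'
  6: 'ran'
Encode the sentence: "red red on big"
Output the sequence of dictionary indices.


Look up each word in the dictionary:
  'red' -> 1
  'red' -> 1
  'on' -> 2
  'big' -> 3

Encoded: [1, 1, 2, 3]


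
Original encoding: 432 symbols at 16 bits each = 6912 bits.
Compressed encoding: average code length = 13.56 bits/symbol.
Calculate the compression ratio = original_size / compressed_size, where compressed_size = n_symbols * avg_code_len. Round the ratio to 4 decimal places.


original_size = n_symbols * orig_bits = 432 * 16 = 6912 bits
compressed_size = n_symbols * avg_code_len = 432 * 13.56 = 5857.92 bits
ratio = original_size / compressed_size = 6912 / 5857.92 = 1.1799

Compression ratio = 1.1799


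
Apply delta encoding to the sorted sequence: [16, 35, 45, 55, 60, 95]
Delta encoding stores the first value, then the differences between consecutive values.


First value: 16
Deltas:
  35 - 16 = 19
  45 - 35 = 10
  55 - 45 = 10
  60 - 55 = 5
  95 - 60 = 35


Delta encoded: [16, 19, 10, 10, 5, 35]


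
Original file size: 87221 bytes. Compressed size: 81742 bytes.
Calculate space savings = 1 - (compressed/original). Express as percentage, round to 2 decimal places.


ratio = compressed/original = 81742/87221 = 0.937183
savings = 1 - ratio = 1 - 0.937183 = 0.062817
as a percentage: 0.062817 * 100 = 6.28%

Space savings = 1 - 81742/87221 = 6.28%


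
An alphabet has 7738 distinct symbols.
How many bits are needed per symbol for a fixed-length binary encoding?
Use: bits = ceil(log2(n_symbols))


log2(7738) = 12.9177
Bracket: 2^12 = 4096 < 7738 <= 2^13 = 8192
So ceil(log2(7738)) = 13

bits = ceil(log2(7738)) = ceil(12.9177) = 13 bits


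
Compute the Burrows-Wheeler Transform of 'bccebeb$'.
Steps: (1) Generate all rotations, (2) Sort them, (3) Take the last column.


Rotations (sorted):
  0: $bccebeb -> last char: b
  1: b$bccebe -> last char: e
  2: bccebeb$ -> last char: $
  3: beb$bcce -> last char: e
  4: ccebeb$b -> last char: b
  5: cebeb$bc -> last char: c
  6: eb$bcceb -> last char: b
  7: ebeb$bcc -> last char: c


BWT = be$ebcbc


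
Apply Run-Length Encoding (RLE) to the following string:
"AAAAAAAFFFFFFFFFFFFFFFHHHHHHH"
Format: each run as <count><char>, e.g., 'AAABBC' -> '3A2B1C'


Scanning runs left to right:
  i=0: run of 'A' x 7 -> '7A'
  i=7: run of 'F' x 15 -> '15F'
  i=22: run of 'H' x 7 -> '7H'

RLE = 7A15F7H


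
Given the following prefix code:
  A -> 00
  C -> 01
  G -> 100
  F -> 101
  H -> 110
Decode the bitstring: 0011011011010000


Decoding step by step:
Bits 00 -> A
Bits 110 -> H
Bits 110 -> H
Bits 110 -> H
Bits 100 -> G
Bits 00 -> A


Decoded message: AHHHGA


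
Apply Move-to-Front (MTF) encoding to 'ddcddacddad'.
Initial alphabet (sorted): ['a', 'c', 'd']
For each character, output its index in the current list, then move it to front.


MTF encoding:
'd': index 2 in ['a', 'c', 'd'] -> ['d', 'a', 'c']
'd': index 0 in ['d', 'a', 'c'] -> ['d', 'a', 'c']
'c': index 2 in ['d', 'a', 'c'] -> ['c', 'd', 'a']
'd': index 1 in ['c', 'd', 'a'] -> ['d', 'c', 'a']
'd': index 0 in ['d', 'c', 'a'] -> ['d', 'c', 'a']
'a': index 2 in ['d', 'c', 'a'] -> ['a', 'd', 'c']
'c': index 2 in ['a', 'd', 'c'] -> ['c', 'a', 'd']
'd': index 2 in ['c', 'a', 'd'] -> ['d', 'c', 'a']
'd': index 0 in ['d', 'c', 'a'] -> ['d', 'c', 'a']
'a': index 2 in ['d', 'c', 'a'] -> ['a', 'd', 'c']
'd': index 1 in ['a', 'd', 'c'] -> ['d', 'a', 'c']


Output: [2, 0, 2, 1, 0, 2, 2, 2, 0, 2, 1]


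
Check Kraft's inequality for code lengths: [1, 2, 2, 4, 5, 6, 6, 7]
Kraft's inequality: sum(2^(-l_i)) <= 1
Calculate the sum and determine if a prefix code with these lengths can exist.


Sum = 2^(-1) + 2^(-2) + 2^(-2) + 2^(-4) + 2^(-5) + 2^(-6) + 2^(-6) + 2^(-7)
    = 0.5 + 0.25 + 0.25 + 0.0625 + 0.03125 + 0.015625 + 0.015625 + 0.0078125
    = 145/128 = 1.1328125
Since 1.1328125 > 1, Kraft's inequality is NOT satisfied.
A prefix code with these lengths CANNOT exist.

Kraft sum = 1.1328125. Not satisfied.


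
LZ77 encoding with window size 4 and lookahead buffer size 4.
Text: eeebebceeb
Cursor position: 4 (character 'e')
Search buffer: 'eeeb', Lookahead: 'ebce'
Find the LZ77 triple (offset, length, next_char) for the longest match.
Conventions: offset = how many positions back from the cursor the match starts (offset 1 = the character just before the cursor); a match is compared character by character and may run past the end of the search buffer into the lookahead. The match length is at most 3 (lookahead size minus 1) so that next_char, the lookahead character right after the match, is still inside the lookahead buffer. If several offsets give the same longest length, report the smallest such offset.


Try each offset into the search buffer:
  offset=1 (pos 3, char 'b'): match length 0
  offset=2 (pos 2, char 'e'): match length 2
  offset=3 (pos 1, char 'e'): match length 1
  offset=4 (pos 0, char 'e'): match length 1
Longest match has length 2 at offset 2.
next_char = character at position 4 + 2 = 6 -> 'c'

Best match: offset=2, length=2 (matching 'eb' starting at position 2)
LZ77 triple: (2, 2, 'c')


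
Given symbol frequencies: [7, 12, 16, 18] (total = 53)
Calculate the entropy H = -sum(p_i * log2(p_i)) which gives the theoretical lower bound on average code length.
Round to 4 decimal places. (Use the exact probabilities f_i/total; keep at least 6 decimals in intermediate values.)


Per-symbol terms -p_i * log2(p_i) with p_i = f_i/53:
  p = 7/53 = 0.132075: log2(p) = -2.920566, -p*log2(p) = 0.385735
  p = 12/53 = 0.226415: log2(p) = -2.142958, -p*log2(p) = 0.485198
  p = 16/53 = 0.301887: log2(p) = -1.727920, -p*log2(p) = 0.521636
  p = 18/53 = 0.339623: log2(p) = -1.557995, -p*log2(p) = 0.529131
H = 0.385735 + 0.485198 + 0.521636 + 0.529131 = 1.921700

H = 1.9217 bits/symbol


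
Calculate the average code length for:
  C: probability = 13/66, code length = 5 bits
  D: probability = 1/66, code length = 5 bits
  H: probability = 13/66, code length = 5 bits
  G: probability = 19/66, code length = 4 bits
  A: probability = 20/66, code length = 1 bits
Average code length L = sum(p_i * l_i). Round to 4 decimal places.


Weighted contributions p_i * l_i:
  C: (13/66) * 5 = 65/66
  D: (1/66) * 5 = 5/66
  H: (13/66) * 5 = 65/66
  G: (19/66) * 4 = 76/66
  A: (20/66) * 1 = 20/66
Sum = (65 + 5 + 65 + 76 + 20)/66 = 231/66

L = 231/66 = 3.5000 bits/symbol


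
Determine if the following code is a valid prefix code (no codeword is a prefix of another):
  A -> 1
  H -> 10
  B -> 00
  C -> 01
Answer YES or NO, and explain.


Checking each pair (does one codeword prefix another?):
  A='1' vs H='10': prefix -- VIOLATION

NO -- this is NOT a valid prefix code. A (1) is a prefix of H (10).


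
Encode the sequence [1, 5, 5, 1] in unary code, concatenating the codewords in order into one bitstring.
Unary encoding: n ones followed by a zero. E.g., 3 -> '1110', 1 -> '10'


Encode each number as n ones followed by a terminating 0:
  1 -> 10 (2 bits)
  5 -> 111110 (6 bits)
  5 -> 111110 (6 bits)
  1 -> 10 (2 bits)
Total length = 2 + 6 + 6 + 2 = 16 bits.

Unary([1, 5, 5, 1]) = 1011111011111010 (16 bits)


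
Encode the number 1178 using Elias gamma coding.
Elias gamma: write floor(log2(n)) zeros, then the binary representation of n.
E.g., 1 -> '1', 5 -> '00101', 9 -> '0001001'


num_bits = floor(log2(1178)) + 1 = 11
leading_zeros = num_bits - 1 = 10
binary(1178) = 10010011010

Elias gamma(1178) = '0000000000' + '10010011010' = 000000000010010011010 (21 bits)


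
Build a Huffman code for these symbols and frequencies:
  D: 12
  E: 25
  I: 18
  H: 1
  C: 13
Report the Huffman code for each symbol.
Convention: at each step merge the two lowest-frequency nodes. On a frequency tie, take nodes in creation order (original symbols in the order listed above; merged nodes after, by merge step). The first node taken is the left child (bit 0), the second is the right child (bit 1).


Huffman tree construction:
Step 1: Merge H(1) + D(12) = 13
Step 2: Merge C(13) + (H+D)(13) = 26
Step 3: Merge I(18) + E(25) = 43
Step 4: Merge (C+(H+D))(26) + (I+E)(43) = 69
Read each symbol's code off the tree from the root (left child = 0, right child = 1).

Codes:
  D: 011 (length 3)
  E: 11 (length 2)
  I: 10 (length 2)
  H: 010 (length 3)
  C: 00 (length 2)
Average code length: 151/69 = 2.1884 bits/symbol


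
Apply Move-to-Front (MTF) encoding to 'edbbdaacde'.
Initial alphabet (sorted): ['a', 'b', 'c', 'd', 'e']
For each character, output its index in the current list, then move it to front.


MTF encoding:
'e': index 4 in ['a', 'b', 'c', 'd', 'e'] -> ['e', 'a', 'b', 'c', 'd']
'd': index 4 in ['e', 'a', 'b', 'c', 'd'] -> ['d', 'e', 'a', 'b', 'c']
'b': index 3 in ['d', 'e', 'a', 'b', 'c'] -> ['b', 'd', 'e', 'a', 'c']
'b': index 0 in ['b', 'd', 'e', 'a', 'c'] -> ['b', 'd', 'e', 'a', 'c']
'd': index 1 in ['b', 'd', 'e', 'a', 'c'] -> ['d', 'b', 'e', 'a', 'c']
'a': index 3 in ['d', 'b', 'e', 'a', 'c'] -> ['a', 'd', 'b', 'e', 'c']
'a': index 0 in ['a', 'd', 'b', 'e', 'c'] -> ['a', 'd', 'b', 'e', 'c']
'c': index 4 in ['a', 'd', 'b', 'e', 'c'] -> ['c', 'a', 'd', 'b', 'e']
'd': index 2 in ['c', 'a', 'd', 'b', 'e'] -> ['d', 'c', 'a', 'b', 'e']
'e': index 4 in ['d', 'c', 'a', 'b', 'e'] -> ['e', 'd', 'c', 'a', 'b']


Output: [4, 4, 3, 0, 1, 3, 0, 4, 2, 4]


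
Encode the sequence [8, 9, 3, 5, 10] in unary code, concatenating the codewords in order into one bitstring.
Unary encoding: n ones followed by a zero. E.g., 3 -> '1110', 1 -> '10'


Encode each number as n ones followed by a terminating 0:
  8 -> 111111110 (9 bits)
  9 -> 1111111110 (10 bits)
  3 -> 1110 (4 bits)
  5 -> 111110 (6 bits)
  10 -> 11111111110 (11 bits)
Total length = 9 + 10 + 4 + 6 + 11 = 40 bits.

Unary([8, 9, 3, 5, 10]) = 1111111101111111110111011111011111111110 (40 bits)


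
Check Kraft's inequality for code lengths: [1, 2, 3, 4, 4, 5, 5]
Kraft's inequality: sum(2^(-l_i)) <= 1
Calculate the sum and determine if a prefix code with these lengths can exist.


Sum = 2^(-1) + 2^(-2) + 2^(-3) + 2^(-4) + 2^(-4) + 2^(-5) + 2^(-5)
    = 0.5 + 0.25 + 0.125 + 0.0625 + 0.0625 + 0.03125 + 0.03125
    = 34/32 = 1.0625
Since 1.0625 > 1, Kraft's inequality is NOT satisfied.
A prefix code with these lengths CANNOT exist.

Kraft sum = 1.0625. Not satisfied.


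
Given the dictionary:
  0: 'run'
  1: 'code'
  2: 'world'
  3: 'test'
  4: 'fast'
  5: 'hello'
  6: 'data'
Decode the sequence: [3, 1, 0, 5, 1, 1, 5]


Look up each index in the dictionary:
  3 -> 'test'
  1 -> 'code'
  0 -> 'run'
  5 -> 'hello'
  1 -> 'code'
  1 -> 'code'
  5 -> 'hello'

Decoded: "test code run hello code code hello"


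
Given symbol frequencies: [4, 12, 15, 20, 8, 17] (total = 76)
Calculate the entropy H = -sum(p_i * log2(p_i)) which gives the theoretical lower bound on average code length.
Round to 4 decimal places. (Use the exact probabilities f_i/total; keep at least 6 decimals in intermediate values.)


Per-symbol terms -p_i * log2(p_i) with p_i = f_i/76:
  p = 4/76 = 0.052632: log2(p) = -4.247928, -p*log2(p) = 0.223575
  p = 12/76 = 0.157895: log2(p) = -2.662965, -p*log2(p) = 0.420468
  p = 15/76 = 0.197368: log2(p) = -2.341037, -p*log2(p) = 0.462047
  p = 20/76 = 0.263158: log2(p) = -1.925999, -p*log2(p) = 0.506842
  p = 8/76 = 0.105263: log2(p) = -3.247928, -p*log2(p) = 0.341887
  p = 17/76 = 0.223684: log2(p) = -2.160465, -p*log2(p) = 0.483262
H = 0.223575 + 0.420468 + 0.462047 + 0.506842 + 0.341887 + 0.483262 = 2.438081

H = 2.4381 bits/symbol


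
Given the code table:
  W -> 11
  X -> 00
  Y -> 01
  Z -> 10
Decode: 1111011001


Decoding:
11 -> W
11 -> W
01 -> Y
10 -> Z
01 -> Y


Result: WWYZY


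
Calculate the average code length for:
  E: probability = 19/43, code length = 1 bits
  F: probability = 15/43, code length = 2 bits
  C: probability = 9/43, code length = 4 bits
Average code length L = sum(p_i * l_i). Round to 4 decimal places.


Weighted contributions p_i * l_i:
  E: (19/43) * 1 = 19/43
  F: (15/43) * 2 = 30/43
  C: (9/43) * 4 = 36/43
Sum = (19 + 30 + 36)/43 = 85/43

L = 85/43 = 1.9767 bits/symbol


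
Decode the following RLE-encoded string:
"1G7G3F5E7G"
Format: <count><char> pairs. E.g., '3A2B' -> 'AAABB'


Expanding each <count><char> pair:
  1G -> 'G'
  7G -> 'GGGGGGG'
  3F -> 'FFF'
  5E -> 'EEEEE'
  7G -> 'GGGGGGG'

Decoded = GGGGGGGGFFFEEEEEGGGGGGG


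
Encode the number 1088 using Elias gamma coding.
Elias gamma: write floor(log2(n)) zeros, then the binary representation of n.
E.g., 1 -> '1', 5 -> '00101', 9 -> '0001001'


num_bits = floor(log2(1088)) + 1 = 11
leading_zeros = num_bits - 1 = 10
binary(1088) = 10001000000

Elias gamma(1088) = '0000000000' + '10001000000' = 000000000010001000000 (21 bits)


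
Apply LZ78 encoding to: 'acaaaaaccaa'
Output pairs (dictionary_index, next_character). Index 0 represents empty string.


LZ78 encoding steps:
Dictionary: {0: ''}
Step 1: w='' (idx 0), next='a' -> output (0, 'a'), add 'a' as idx 1
Step 2: w='' (idx 0), next='c' -> output (0, 'c'), add 'c' as idx 2
Step 3: w='a' (idx 1), next='a' -> output (1, 'a'), add 'aa' as idx 3
Step 4: w='aa' (idx 3), next='a' -> output (3, 'a'), add 'aaa' as idx 4
Step 5: w='c' (idx 2), next='c' -> output (2, 'c'), add 'cc' as idx 5
Step 6: w='aa' (idx 3), end of input -> output (3, '')


Encoded: [(0, 'a'), (0, 'c'), (1, 'a'), (3, 'a'), (2, 'c'), (3, '')]


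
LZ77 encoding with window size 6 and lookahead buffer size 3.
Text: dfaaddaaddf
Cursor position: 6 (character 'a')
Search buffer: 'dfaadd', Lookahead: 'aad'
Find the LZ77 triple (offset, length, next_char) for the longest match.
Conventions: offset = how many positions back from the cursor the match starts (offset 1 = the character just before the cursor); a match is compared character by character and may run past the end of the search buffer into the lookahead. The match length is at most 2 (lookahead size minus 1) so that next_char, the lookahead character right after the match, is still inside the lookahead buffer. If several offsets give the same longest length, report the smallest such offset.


Try each offset into the search buffer:
  offset=1 (pos 5, char 'd'): match length 0
  offset=2 (pos 4, char 'd'): match length 0
  offset=3 (pos 3, char 'a'): match length 1
  offset=4 (pos 2, char 'a'): match length 2
  offset=5 (pos 1, char 'f'): match length 0
  offset=6 (pos 0, char 'd'): match length 0
Longest match has length 2 at offset 4.
next_char = character at position 6 + 2 = 8 -> 'd'

Best match: offset=4, length=2 (matching 'aa' starting at position 2)
LZ77 triple: (4, 2, 'd')


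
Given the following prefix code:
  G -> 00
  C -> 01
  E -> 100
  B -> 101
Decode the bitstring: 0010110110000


Decoding step by step:
Bits 00 -> G
Bits 101 -> B
Bits 101 -> B
Bits 100 -> E
Bits 00 -> G


Decoded message: GBBEG


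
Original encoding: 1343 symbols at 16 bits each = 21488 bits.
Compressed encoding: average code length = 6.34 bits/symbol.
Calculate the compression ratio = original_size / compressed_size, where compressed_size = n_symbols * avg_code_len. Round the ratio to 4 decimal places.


original_size = n_symbols * orig_bits = 1343 * 16 = 21488 bits
compressed_size = n_symbols * avg_code_len = 1343 * 6.34 = 8514.62 bits
ratio = original_size / compressed_size = 21488 / 8514.62 = 2.5237

Compression ratio = 2.5237


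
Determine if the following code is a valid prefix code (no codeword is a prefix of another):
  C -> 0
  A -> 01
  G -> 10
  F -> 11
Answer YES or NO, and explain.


Checking each pair (does one codeword prefix another?):
  C='0' vs A='01': prefix -- VIOLATION

NO -- this is NOT a valid prefix code. C (0) is a prefix of A (01).


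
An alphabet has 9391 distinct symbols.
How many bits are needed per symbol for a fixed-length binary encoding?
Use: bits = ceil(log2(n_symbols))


log2(9391) = 13.1971
Bracket: 2^13 = 8192 < 9391 <= 2^14 = 16384
So ceil(log2(9391)) = 14

bits = ceil(log2(9391)) = ceil(13.1971) = 14 bits


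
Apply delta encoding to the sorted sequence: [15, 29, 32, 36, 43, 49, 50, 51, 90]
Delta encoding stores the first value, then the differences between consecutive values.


First value: 15
Deltas:
  29 - 15 = 14
  32 - 29 = 3
  36 - 32 = 4
  43 - 36 = 7
  49 - 43 = 6
  50 - 49 = 1
  51 - 50 = 1
  90 - 51 = 39


Delta encoded: [15, 14, 3, 4, 7, 6, 1, 1, 39]


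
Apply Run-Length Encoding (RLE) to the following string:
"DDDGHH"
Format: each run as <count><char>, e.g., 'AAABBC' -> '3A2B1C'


Scanning runs left to right:
  i=0: run of 'D' x 3 -> '3D'
  i=3: run of 'G' x 1 -> '1G'
  i=4: run of 'H' x 2 -> '2H'

RLE = 3D1G2H


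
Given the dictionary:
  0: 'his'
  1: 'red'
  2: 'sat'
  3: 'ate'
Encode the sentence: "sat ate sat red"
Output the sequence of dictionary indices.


Look up each word in the dictionary:
  'sat' -> 2
  'ate' -> 3
  'sat' -> 2
  'red' -> 1

Encoded: [2, 3, 2, 1]


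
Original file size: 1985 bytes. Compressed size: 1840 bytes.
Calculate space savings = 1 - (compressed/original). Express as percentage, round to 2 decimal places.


ratio = compressed/original = 1840/1985 = 0.926952
savings = 1 - ratio = 1 - 0.926952 = 0.073048
as a percentage: 0.073048 * 100 = 7.3%

Space savings = 1 - 1840/1985 = 7.3%


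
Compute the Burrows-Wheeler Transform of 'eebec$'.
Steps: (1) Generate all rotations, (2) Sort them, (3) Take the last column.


Rotations (sorted):
  0: $eebec -> last char: c
  1: bec$ee -> last char: e
  2: c$eebe -> last char: e
  3: ebec$e -> last char: e
  4: ec$eeb -> last char: b
  5: eebec$ -> last char: $


BWT = ceeeb$


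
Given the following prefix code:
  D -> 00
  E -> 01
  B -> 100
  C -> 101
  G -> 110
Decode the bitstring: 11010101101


Decoding step by step:
Bits 110 -> G
Bits 101 -> C
Bits 01 -> E
Bits 101 -> C


Decoded message: GCEC


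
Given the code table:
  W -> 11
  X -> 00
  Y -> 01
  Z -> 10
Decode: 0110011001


Decoding:
01 -> Y
10 -> Z
01 -> Y
10 -> Z
01 -> Y


Result: YZYZY


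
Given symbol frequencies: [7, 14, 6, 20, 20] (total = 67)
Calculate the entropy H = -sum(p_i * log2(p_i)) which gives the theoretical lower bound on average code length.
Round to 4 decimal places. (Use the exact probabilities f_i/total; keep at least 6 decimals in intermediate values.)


Per-symbol terms -p_i * log2(p_i) with p_i = f_i/67:
  p = 7/67 = 0.104478: log2(p) = -3.258734, -p*log2(p) = 0.340465
  p = 14/67 = 0.208955: log2(p) = -2.258734, -p*log2(p) = 0.471974
  p = 6/67 = 0.089552: log2(p) = -3.481127, -p*log2(p) = 0.311743
  p = 20/67 = 0.298507: log2(p) = -1.744161, -p*log2(p) = 0.520645
  p = 20/67 = 0.298507: log2(p) = -1.744161, -p*log2(p) = 0.520645
H = 0.340465 + 0.471974 + 0.311743 + 0.520645 + 0.520645 = 2.165472

H = 2.1655 bits/symbol


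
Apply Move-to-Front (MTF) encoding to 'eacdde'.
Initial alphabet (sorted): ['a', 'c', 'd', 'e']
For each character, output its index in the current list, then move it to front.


MTF encoding:
'e': index 3 in ['a', 'c', 'd', 'e'] -> ['e', 'a', 'c', 'd']
'a': index 1 in ['e', 'a', 'c', 'd'] -> ['a', 'e', 'c', 'd']
'c': index 2 in ['a', 'e', 'c', 'd'] -> ['c', 'a', 'e', 'd']
'd': index 3 in ['c', 'a', 'e', 'd'] -> ['d', 'c', 'a', 'e']
'd': index 0 in ['d', 'c', 'a', 'e'] -> ['d', 'c', 'a', 'e']
'e': index 3 in ['d', 'c', 'a', 'e'] -> ['e', 'd', 'c', 'a']


Output: [3, 1, 2, 3, 0, 3]


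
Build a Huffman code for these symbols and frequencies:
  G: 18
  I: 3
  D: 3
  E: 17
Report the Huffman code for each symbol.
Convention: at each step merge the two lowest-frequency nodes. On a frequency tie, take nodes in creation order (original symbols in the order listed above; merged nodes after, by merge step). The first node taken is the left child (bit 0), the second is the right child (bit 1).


Huffman tree construction:
Step 1: Merge I(3) + D(3) = 6
Step 2: Merge (I+D)(6) + E(17) = 23
Step 3: Merge G(18) + ((I+D)+E)(23) = 41
Read each symbol's code off the tree from the root (left child = 0, right child = 1).

Codes:
  G: 0 (length 1)
  I: 100 (length 3)
  D: 101 (length 3)
  E: 11 (length 2)
Average code length: 70/41 = 1.7073 bits/symbol


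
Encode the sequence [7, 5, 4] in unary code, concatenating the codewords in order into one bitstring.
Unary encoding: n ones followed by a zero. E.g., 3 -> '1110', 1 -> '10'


Encode each number as n ones followed by a terminating 0:
  7 -> 11111110 (8 bits)
  5 -> 111110 (6 bits)
  4 -> 11110 (5 bits)
Total length = 8 + 6 + 5 = 19 bits.

Unary([7, 5, 4]) = 1111111011111011110 (19 bits)


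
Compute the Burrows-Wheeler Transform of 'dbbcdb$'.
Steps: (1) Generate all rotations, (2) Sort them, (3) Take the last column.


Rotations (sorted):
  0: $dbbcdb -> last char: b
  1: b$dbbcd -> last char: d
  2: bbcdb$d -> last char: d
  3: bcdb$db -> last char: b
  4: cdb$dbb -> last char: b
  5: db$dbbc -> last char: c
  6: dbbcdb$ -> last char: $


BWT = bddbbc$


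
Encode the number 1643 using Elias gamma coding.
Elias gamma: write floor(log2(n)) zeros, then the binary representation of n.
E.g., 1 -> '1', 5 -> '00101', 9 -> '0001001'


num_bits = floor(log2(1643)) + 1 = 11
leading_zeros = num_bits - 1 = 10
binary(1643) = 11001101011

Elias gamma(1643) = '0000000000' + '11001101011' = 000000000011001101011 (21 bits)


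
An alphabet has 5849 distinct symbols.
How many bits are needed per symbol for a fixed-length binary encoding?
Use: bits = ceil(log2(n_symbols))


log2(5849) = 12.514
Bracket: 2^12 = 4096 < 5849 <= 2^13 = 8192
So ceil(log2(5849)) = 13

bits = ceil(log2(5849)) = ceil(12.514) = 13 bits


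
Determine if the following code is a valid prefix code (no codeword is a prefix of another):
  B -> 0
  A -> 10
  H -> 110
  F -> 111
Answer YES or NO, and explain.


Checking each pair (does one codeword prefix another?):
  B='0' vs A='10': no prefix
  B='0' vs H='110': no prefix
  B='0' vs F='111': no prefix
  A='10' vs B='0': no prefix
  A='10' vs H='110': no prefix
  A='10' vs F='111': no prefix
  H='110' vs B='0': no prefix
  H='110' vs A='10': no prefix
  H='110' vs F='111': no prefix
  F='111' vs B='0': no prefix
  F='111' vs A='10': no prefix
  F='111' vs H='110': no prefix
No violation found over all pairs.

YES -- this is a valid prefix code. No codeword is a prefix of any other codeword.


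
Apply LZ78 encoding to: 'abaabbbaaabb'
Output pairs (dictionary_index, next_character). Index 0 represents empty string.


LZ78 encoding steps:
Dictionary: {0: ''}
Step 1: w='' (idx 0), next='a' -> output (0, 'a'), add 'a' as idx 1
Step 2: w='' (idx 0), next='b' -> output (0, 'b'), add 'b' as idx 2
Step 3: w='a' (idx 1), next='a' -> output (1, 'a'), add 'aa' as idx 3
Step 4: w='b' (idx 2), next='b' -> output (2, 'b'), add 'bb' as idx 4
Step 5: w='b' (idx 2), next='a' -> output (2, 'a'), add 'ba' as idx 5
Step 6: w='aa' (idx 3), next='b' -> output (3, 'b'), add 'aab' as idx 6
Step 7: w='b' (idx 2), end of input -> output (2, '')


Encoded: [(0, 'a'), (0, 'b'), (1, 'a'), (2, 'b'), (2, 'a'), (3, 'b'), (2, '')]


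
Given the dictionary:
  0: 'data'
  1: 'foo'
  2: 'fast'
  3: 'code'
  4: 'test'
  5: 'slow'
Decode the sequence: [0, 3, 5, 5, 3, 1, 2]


Look up each index in the dictionary:
  0 -> 'data'
  3 -> 'code'
  5 -> 'slow'
  5 -> 'slow'
  3 -> 'code'
  1 -> 'foo'
  2 -> 'fast'

Decoded: "data code slow slow code foo fast"


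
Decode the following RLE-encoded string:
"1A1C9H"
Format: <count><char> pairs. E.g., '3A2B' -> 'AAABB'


Expanding each <count><char> pair:
  1A -> 'A'
  1C -> 'C'
  9H -> 'HHHHHHHHH'

Decoded = ACHHHHHHHHH


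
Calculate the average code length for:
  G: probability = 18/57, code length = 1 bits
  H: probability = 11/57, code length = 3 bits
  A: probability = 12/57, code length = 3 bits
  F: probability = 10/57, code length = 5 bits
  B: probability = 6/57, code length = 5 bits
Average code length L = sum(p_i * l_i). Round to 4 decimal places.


Weighted contributions p_i * l_i:
  G: (18/57) * 1 = 18/57
  H: (11/57) * 3 = 33/57
  A: (12/57) * 3 = 36/57
  F: (10/57) * 5 = 50/57
  B: (6/57) * 5 = 30/57
Sum = (18 + 33 + 36 + 50 + 30)/57 = 167/57

L = 167/57 = 2.9298 bits/symbol


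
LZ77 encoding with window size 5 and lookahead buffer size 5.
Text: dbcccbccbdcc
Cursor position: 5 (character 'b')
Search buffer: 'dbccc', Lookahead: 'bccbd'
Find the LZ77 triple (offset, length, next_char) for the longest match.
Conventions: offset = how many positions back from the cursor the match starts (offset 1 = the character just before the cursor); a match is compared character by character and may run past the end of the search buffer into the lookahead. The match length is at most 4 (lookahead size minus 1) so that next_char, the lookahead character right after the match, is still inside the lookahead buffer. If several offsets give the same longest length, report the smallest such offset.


Try each offset into the search buffer:
  offset=1 (pos 4, char 'c'): match length 0
  offset=2 (pos 3, char 'c'): match length 0
  offset=3 (pos 2, char 'c'): match length 0
  offset=4 (pos 1, char 'b'): match length 3
  offset=5 (pos 0, char 'd'): match length 0
Longest match has length 3 at offset 4.
next_char = character at position 5 + 3 = 8 -> 'b'

Best match: offset=4, length=3 (matching 'bcc' starting at position 1)
LZ77 triple: (4, 3, 'b')


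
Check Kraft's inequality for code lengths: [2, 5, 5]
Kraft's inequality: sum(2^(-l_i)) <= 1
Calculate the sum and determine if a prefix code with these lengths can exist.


Sum = 2^(-2) + 2^(-5) + 2^(-5)
    = 0.25 + 0.03125 + 0.03125
    = 10/32 = 0.3125
Since 0.3125 <= 1, Kraft's inequality IS satisfied.
A prefix code with these lengths CAN exist.

Kraft sum = 0.3125. Satisfied.


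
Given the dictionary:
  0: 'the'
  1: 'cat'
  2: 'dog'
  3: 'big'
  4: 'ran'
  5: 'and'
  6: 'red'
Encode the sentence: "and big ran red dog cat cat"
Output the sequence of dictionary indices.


Look up each word in the dictionary:
  'and' -> 5
  'big' -> 3
  'ran' -> 4
  'red' -> 6
  'dog' -> 2
  'cat' -> 1
  'cat' -> 1

Encoded: [5, 3, 4, 6, 2, 1, 1]


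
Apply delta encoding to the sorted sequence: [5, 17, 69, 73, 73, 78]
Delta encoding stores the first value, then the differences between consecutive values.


First value: 5
Deltas:
  17 - 5 = 12
  69 - 17 = 52
  73 - 69 = 4
  73 - 73 = 0
  78 - 73 = 5


Delta encoded: [5, 12, 52, 4, 0, 5]


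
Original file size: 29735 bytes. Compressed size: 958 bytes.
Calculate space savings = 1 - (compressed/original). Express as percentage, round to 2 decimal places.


ratio = compressed/original = 958/29735 = 0.032218
savings = 1 - ratio = 1 - 0.032218 = 0.967782
as a percentage: 0.967782 * 100 = 96.78%

Space savings = 1 - 958/29735 = 96.78%


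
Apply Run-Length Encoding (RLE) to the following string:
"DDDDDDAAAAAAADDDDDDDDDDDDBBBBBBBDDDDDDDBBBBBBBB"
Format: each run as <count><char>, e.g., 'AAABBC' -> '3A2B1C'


Scanning runs left to right:
  i=0: run of 'D' x 6 -> '6D'
  i=6: run of 'A' x 7 -> '7A'
  i=13: run of 'D' x 12 -> '12D'
  i=25: run of 'B' x 7 -> '7B'
  i=32: run of 'D' x 7 -> '7D'
  i=39: run of 'B' x 8 -> '8B'

RLE = 6D7A12D7B7D8B


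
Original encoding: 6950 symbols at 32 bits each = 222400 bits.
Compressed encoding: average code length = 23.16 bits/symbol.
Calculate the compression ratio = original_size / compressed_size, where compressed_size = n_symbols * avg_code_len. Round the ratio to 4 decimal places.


original_size = n_symbols * orig_bits = 6950 * 32 = 222400 bits
compressed_size = n_symbols * avg_code_len = 6950 * 23.16 = 160962.0 bits
ratio = original_size / compressed_size = 222400 / 160962.0 = 1.3817

Compression ratio = 1.3817


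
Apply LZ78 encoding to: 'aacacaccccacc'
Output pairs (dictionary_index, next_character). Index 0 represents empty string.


LZ78 encoding steps:
Dictionary: {0: ''}
Step 1: w='' (idx 0), next='a' -> output (0, 'a'), add 'a' as idx 1
Step 2: w='a' (idx 1), next='c' -> output (1, 'c'), add 'ac' as idx 2
Step 3: w='ac' (idx 2), next='a' -> output (2, 'a'), add 'aca' as idx 3
Step 4: w='' (idx 0), next='c' -> output (0, 'c'), add 'c' as idx 4
Step 5: w='c' (idx 4), next='c' -> output (4, 'c'), add 'cc' as idx 5
Step 6: w='c' (idx 4), next='a' -> output (4, 'a'), add 'ca' as idx 6
Step 7: w='cc' (idx 5), end of input -> output (5, '')


Encoded: [(0, 'a'), (1, 'c'), (2, 'a'), (0, 'c'), (4, 'c'), (4, 'a'), (5, '')]


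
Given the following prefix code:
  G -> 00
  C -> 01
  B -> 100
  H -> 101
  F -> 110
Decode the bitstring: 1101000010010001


Decoding step by step:
Bits 110 -> F
Bits 100 -> B
Bits 00 -> G
Bits 100 -> B
Bits 100 -> B
Bits 01 -> C


Decoded message: FBGBBC


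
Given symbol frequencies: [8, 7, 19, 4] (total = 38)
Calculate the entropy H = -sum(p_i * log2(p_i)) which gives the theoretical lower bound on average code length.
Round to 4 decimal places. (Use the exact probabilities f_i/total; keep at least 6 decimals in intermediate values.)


Per-symbol terms -p_i * log2(p_i) with p_i = f_i/38:
  p = 8/38 = 0.210526: log2(p) = -2.247928, -p*log2(p) = 0.473248
  p = 7/38 = 0.184211: log2(p) = -2.440573, -p*log2(p) = 0.449579
  p = 19/38 = 0.500000: log2(p) = -1.000000, -p*log2(p) = 0.500000
  p = 4/38 = 0.105263: log2(p) = -3.247928, -p*log2(p) = 0.341887
H = 0.473248 + 0.449579 + 0.500000 + 0.341887 = 1.764714

H = 1.7647 bits/symbol


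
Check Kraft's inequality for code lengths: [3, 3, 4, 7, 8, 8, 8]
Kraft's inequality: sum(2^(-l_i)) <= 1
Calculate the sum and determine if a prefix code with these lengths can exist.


Sum = 2^(-3) + 2^(-3) + 2^(-4) + 2^(-7) + 2^(-8) + 2^(-8) + 2^(-8)
    = 0.125 + 0.125 + 0.0625 + 0.0078125 + 0.00390625 + 0.00390625 + 0.00390625
    = 85/256 = 0.33203125
Since 0.33203125 <= 1, Kraft's inequality IS satisfied.
A prefix code with these lengths CAN exist.

Kraft sum = 0.33203125. Satisfied.


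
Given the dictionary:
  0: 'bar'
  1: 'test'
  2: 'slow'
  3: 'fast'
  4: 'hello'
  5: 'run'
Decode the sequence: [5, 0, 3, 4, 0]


Look up each index in the dictionary:
  5 -> 'run'
  0 -> 'bar'
  3 -> 'fast'
  4 -> 'hello'
  0 -> 'bar'

Decoded: "run bar fast hello bar"


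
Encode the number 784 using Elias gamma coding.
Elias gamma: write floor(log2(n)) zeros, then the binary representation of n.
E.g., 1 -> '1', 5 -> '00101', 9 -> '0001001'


num_bits = floor(log2(784)) + 1 = 10
leading_zeros = num_bits - 1 = 9
binary(784) = 1100010000

Elias gamma(784) = '000000000' + '1100010000' = 0000000001100010000 (19 bits)


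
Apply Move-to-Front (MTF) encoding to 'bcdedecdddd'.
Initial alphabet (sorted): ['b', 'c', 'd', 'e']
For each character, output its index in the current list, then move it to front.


MTF encoding:
'b': index 0 in ['b', 'c', 'd', 'e'] -> ['b', 'c', 'd', 'e']
'c': index 1 in ['b', 'c', 'd', 'e'] -> ['c', 'b', 'd', 'e']
'd': index 2 in ['c', 'b', 'd', 'e'] -> ['d', 'c', 'b', 'e']
'e': index 3 in ['d', 'c', 'b', 'e'] -> ['e', 'd', 'c', 'b']
'd': index 1 in ['e', 'd', 'c', 'b'] -> ['d', 'e', 'c', 'b']
'e': index 1 in ['d', 'e', 'c', 'b'] -> ['e', 'd', 'c', 'b']
'c': index 2 in ['e', 'd', 'c', 'b'] -> ['c', 'e', 'd', 'b']
'd': index 2 in ['c', 'e', 'd', 'b'] -> ['d', 'c', 'e', 'b']
'd': index 0 in ['d', 'c', 'e', 'b'] -> ['d', 'c', 'e', 'b']
'd': index 0 in ['d', 'c', 'e', 'b'] -> ['d', 'c', 'e', 'b']
'd': index 0 in ['d', 'c', 'e', 'b'] -> ['d', 'c', 'e', 'b']


Output: [0, 1, 2, 3, 1, 1, 2, 2, 0, 0, 0]


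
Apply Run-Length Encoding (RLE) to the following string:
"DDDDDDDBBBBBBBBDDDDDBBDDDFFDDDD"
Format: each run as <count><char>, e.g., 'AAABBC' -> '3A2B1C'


Scanning runs left to right:
  i=0: run of 'D' x 7 -> '7D'
  i=7: run of 'B' x 8 -> '8B'
  i=15: run of 'D' x 5 -> '5D'
  i=20: run of 'B' x 2 -> '2B'
  i=22: run of 'D' x 3 -> '3D'
  i=25: run of 'F' x 2 -> '2F'
  i=27: run of 'D' x 4 -> '4D'

RLE = 7D8B5D2B3D2F4D


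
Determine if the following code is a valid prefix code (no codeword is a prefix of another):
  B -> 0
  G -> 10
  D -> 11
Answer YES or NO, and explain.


Checking each pair (does one codeword prefix another?):
  B='0' vs G='10': no prefix
  B='0' vs D='11': no prefix
  G='10' vs B='0': no prefix
  G='10' vs D='11': no prefix
  D='11' vs B='0': no prefix
  D='11' vs G='10': no prefix
No violation found over all pairs.

YES -- this is a valid prefix code. No codeword is a prefix of any other codeword.


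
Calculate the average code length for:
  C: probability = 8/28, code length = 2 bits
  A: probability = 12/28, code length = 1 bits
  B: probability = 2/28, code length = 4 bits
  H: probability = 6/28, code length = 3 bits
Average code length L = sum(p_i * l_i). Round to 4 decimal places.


Weighted contributions p_i * l_i:
  C: (8/28) * 2 = 16/28
  A: (12/28) * 1 = 12/28
  B: (2/28) * 4 = 8/28
  H: (6/28) * 3 = 18/28
Sum = (16 + 12 + 8 + 18)/28 = 54/28

L = 54/28 = 1.9286 bits/symbol


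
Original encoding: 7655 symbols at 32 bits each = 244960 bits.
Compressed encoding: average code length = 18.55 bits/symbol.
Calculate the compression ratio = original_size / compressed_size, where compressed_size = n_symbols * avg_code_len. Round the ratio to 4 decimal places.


original_size = n_symbols * orig_bits = 7655 * 32 = 244960 bits
compressed_size = n_symbols * avg_code_len = 7655 * 18.55 = 142000.25 bits
ratio = original_size / compressed_size = 244960 / 142000.25 = 1.7251

Compression ratio = 1.7251


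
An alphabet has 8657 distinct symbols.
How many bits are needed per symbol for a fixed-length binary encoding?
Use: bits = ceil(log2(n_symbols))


log2(8657) = 13.0797
Bracket: 2^13 = 8192 < 8657 <= 2^14 = 16384
So ceil(log2(8657)) = 14

bits = ceil(log2(8657)) = ceil(13.0797) = 14 bits


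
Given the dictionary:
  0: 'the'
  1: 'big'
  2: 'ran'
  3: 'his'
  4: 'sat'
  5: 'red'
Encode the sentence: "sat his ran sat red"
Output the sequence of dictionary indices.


Look up each word in the dictionary:
  'sat' -> 4
  'his' -> 3
  'ran' -> 2
  'sat' -> 4
  'red' -> 5

Encoded: [4, 3, 2, 4, 5]


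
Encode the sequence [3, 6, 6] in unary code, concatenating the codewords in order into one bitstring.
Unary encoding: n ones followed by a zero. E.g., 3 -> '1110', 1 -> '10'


Encode each number as n ones followed by a terminating 0:
  3 -> 1110 (4 bits)
  6 -> 1111110 (7 bits)
  6 -> 1111110 (7 bits)
Total length = 4 + 7 + 7 = 18 bits.

Unary([3, 6, 6]) = 111011111101111110 (18 bits)


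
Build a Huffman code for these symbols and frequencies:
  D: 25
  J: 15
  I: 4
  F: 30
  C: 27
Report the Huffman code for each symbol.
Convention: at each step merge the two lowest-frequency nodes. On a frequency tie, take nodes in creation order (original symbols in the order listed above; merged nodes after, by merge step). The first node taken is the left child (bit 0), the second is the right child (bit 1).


Huffman tree construction:
Step 1: Merge I(4) + J(15) = 19
Step 2: Merge (I+J)(19) + D(25) = 44
Step 3: Merge C(27) + F(30) = 57
Step 4: Merge ((I+J)+D)(44) + (C+F)(57) = 101
Read each symbol's code off the tree from the root (left child = 0, right child = 1).

Codes:
  D: 01 (length 2)
  J: 001 (length 3)
  I: 000 (length 3)
  F: 11 (length 2)
  C: 10 (length 2)
Average code length: 221/101 = 2.1881 bits/symbol


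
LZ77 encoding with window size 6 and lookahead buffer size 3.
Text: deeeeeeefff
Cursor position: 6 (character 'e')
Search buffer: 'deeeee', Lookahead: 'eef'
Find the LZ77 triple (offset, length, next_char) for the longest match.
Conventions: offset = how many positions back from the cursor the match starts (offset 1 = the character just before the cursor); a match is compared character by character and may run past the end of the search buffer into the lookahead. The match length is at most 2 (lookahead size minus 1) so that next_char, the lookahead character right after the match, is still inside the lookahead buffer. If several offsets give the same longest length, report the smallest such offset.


Try each offset into the search buffer:
  offset=1 (pos 5, char 'e'): match length 2
  offset=2 (pos 4, char 'e'): match length 2
  offset=3 (pos 3, char 'e'): match length 2
  offset=4 (pos 2, char 'e'): match length 2
  offset=5 (pos 1, char 'e'): match length 2
  offset=6 (pos 0, char 'd'): match length 0
Longest match has length 2, found at offsets 1, 2, 3, 4, 5; take the smallest, offset 1.
next_char = character at position 6 + 2 = 8 -> 'f'

Best match: offset=1, length=2 (matching 'ee' starting at position 5)
LZ77 triple: (1, 2, 'f')


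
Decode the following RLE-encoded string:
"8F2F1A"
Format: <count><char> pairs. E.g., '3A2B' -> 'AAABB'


Expanding each <count><char> pair:
  8F -> 'FFFFFFFF'
  2F -> 'FF'
  1A -> 'A'

Decoded = FFFFFFFFFFA


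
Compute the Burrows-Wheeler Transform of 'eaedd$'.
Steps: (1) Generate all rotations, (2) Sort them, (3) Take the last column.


Rotations (sorted):
  0: $eaedd -> last char: d
  1: aedd$e -> last char: e
  2: d$eaed -> last char: d
  3: dd$eae -> last char: e
  4: eaedd$ -> last char: $
  5: edd$ea -> last char: a


BWT = dede$a


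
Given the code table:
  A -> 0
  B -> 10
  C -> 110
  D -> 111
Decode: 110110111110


Decoding:
110 -> C
110 -> C
111 -> D
110 -> C


Result: CCDC


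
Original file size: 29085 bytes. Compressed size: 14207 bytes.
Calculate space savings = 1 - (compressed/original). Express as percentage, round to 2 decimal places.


ratio = compressed/original = 14207/29085 = 0.488465
savings = 1 - ratio = 1 - 0.488465 = 0.511535
as a percentage: 0.511535 * 100 = 51.15%

Space savings = 1 - 14207/29085 = 51.15%


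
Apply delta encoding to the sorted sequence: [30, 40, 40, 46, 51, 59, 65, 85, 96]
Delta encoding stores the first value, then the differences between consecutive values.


First value: 30
Deltas:
  40 - 30 = 10
  40 - 40 = 0
  46 - 40 = 6
  51 - 46 = 5
  59 - 51 = 8
  65 - 59 = 6
  85 - 65 = 20
  96 - 85 = 11


Delta encoded: [30, 10, 0, 6, 5, 8, 6, 20, 11]


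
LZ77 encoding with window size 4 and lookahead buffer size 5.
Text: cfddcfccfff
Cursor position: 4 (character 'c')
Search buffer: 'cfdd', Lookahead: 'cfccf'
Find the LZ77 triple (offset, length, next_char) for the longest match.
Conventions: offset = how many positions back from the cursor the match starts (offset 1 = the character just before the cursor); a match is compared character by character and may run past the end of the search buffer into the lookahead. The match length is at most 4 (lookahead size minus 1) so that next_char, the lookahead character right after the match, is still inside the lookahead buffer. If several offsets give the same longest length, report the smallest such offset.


Try each offset into the search buffer:
  offset=1 (pos 3, char 'd'): match length 0
  offset=2 (pos 2, char 'd'): match length 0
  offset=3 (pos 1, char 'f'): match length 0
  offset=4 (pos 0, char 'c'): match length 2
Longest match has length 2 at offset 4.
next_char = character at position 4 + 2 = 6 -> 'c'

Best match: offset=4, length=2 (matching 'cf' starting at position 0)
LZ77 triple: (4, 2, 'c')
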